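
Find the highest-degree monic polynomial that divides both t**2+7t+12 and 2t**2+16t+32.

t+4

By polynomial division,
  t**2+7t+12 = (1/2)(2t**2+16t+32) + (−t−4)
  2t**2+16t+32 = (−2t−8)(−t−4) + (0)
Last nonzero remainder: −t−4. Dividing through by −1 gives the monic gcd t+4.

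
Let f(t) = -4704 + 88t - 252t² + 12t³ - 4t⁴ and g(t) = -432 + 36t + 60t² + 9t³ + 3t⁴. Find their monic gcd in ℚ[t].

24 + 2t + t²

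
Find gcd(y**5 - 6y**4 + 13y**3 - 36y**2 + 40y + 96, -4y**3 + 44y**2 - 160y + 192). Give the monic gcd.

y**2 - 7y + 12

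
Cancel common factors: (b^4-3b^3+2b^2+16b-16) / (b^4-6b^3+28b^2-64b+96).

(b^2+b-2)/(b^2-2b+12)

Apply the Euclidean algorithm:
  b^4-3b^3+2b^2+16b-16 = (b^4-6b^3+28b^2-64b+96) + (3b^3-26b^2+80b-112)
  b^4-6b^3+28b^2-64b+96 = ((1/3)b+8/9)(3b^3-26b^2+80b-112) + ((220/9)b^2-(880/9)b+1760/9)
  3b^3-26b^2+80b-112 = ((27/220)b-63/110)((220/9)b^2-(880/9)b+1760/9) + (0)
Last nonzero remainder: (220/9)b^2-(880/9)b+1760/9. Dividing through by 220/9 gives the monic gcd b^2-4b+8.
Cancel b^2-4b+8 from numerator and denominator to get the reduced form.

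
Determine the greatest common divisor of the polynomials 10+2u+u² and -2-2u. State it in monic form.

Repeated division with remainder:
  u²+2u+10 = (-(1/2)u-1/2)(-2u-2) + (9)
  -2u-2 = (-(2/9)u-2/9)(9) + (0)
The last nonzero remainder is the constant 9, so the polynomials are coprime and gcd = 1.

1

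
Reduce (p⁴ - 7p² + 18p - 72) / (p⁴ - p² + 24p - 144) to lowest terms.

(p² - p + 6)/(p² - p + 12)

Euclidean algorithm in ℚ[p]:
  p⁴ - 7p² + 18p - 72 = (p⁴ - p² + 24p - 144) + (-6p² - 6p + 72)
  p⁴ - p² + 24p - 144 = (-(1/6)p² + (1/6)p - 2)(-6p² - 6p + 72) + (0)
Last nonzero remainder: -6p² - 6p + 72. Dividing through by -6 gives the monic gcd p² + p - 12.
Cancel p² + p - 12 from numerator and denominator to get the reduced form.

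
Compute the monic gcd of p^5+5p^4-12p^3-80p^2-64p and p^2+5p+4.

p^2+5p+4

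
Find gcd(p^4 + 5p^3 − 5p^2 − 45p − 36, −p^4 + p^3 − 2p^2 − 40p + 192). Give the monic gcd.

p^2 + p − 12

Repeated division with remainder:
  p^4 + 5p^3 − 5p^2 − 45p − 36 = (−1)(−p^4 + p^3 − 2p^2 − 40p + 192) + (6p^3 − 7p^2 − 85p + 156)
  −p^4 + p^3 − 2p^2 − 40p + 192 = (−(1/6)p − 1/36)(6p^3 − 7p^2 − 85p + 156) + (−(589/36)p^2 − (589/36)p + 589/3)
  6p^3 − 7p^2 − 85p + 156 = (−(216/589)p + 468/589)(−(589/36)p^2 − (589/36)p + 589/3) + (0)
Last nonzero remainder: −(589/36)p^2 − (589/36)p + 589/3. Dividing through by −589/36 gives the monic gcd p^2 + p − 12.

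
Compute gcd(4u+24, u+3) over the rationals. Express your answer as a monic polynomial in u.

1

Repeated division with remainder:
  4u+24 = (4)(u+3) + (12)
  u+3 = ((1/12)u+1/4)(12) + (0)
The last nonzero remainder is the constant 12, so the polynomials are coprime and gcd = 1.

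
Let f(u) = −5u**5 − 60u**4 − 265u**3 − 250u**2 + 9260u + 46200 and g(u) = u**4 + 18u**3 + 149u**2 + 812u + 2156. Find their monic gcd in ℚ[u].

Euclidean algorithm in ℚ[u]:
  −5u**5 − 60u**4 − 265u**3 − 250u**2 + 9260u + 46200 = (−5u + 30)(u**4 + 18u**3 + 149u**2 + 812u + 2156) + (−60u**3 − 660u**2 − 4320u − 18480)
  u**4 + 18u**3 + 149u**2 + 812u + 2156 = (−(1/60)u − 7/60)(−60u**3 − 660u**2 − 4320u − 18480) + (0)
Last nonzero remainder: −60u**3 − 660u**2 − 4320u − 18480. Dividing through by −60 gives the monic gcd u**3 + 11u**2 + 72u + 308.

u**3 + 11u**2 + 72u + 308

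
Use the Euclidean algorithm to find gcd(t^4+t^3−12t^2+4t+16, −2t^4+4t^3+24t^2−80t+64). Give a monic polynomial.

By polynomial division,
  t^4+t^3−12t^2+4t+16 = (−1/2)(−2t^4+4t^3+24t^2−80t+64) + (3t^3−36t+48)
  −2t^4+4t^3+24t^2−80t+64 = (−(2/3)t+4/3)(3t^3−36t+48) + (0)
Last nonzero remainder: 3t^3−36t+48. Dividing through by 3 gives the monic gcd t^3−12t+16.

t^3−12t+16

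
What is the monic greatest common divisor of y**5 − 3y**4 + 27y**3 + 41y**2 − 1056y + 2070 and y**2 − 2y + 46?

Apply the Euclidean algorithm:
  y**5 − 3y**4 + 27y**3 + 41y**2 − 1056y + 2070 = (y**3 − y**2 − 21y + 45)(y**2 − 2y + 46) + (0)
The last nonzero remainder y**2 − 2y + 46 is already monic.

y**2 − 2y + 46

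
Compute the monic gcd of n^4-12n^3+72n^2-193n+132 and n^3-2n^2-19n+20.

n-1

Repeated division with remainder:
  n^4-12n^3+72n^2-193n+132 = (n-10)(n^3-2n^2-19n+20) + (71n^2-403n+332)
  n^3-2n^2-19n+20 = ((1/71)n+261/5041)(71n^2-403n+332) + (-(14168/5041)n+14168/5041)
  71n^2-403n+332 = (-(357911/14168)n+418403/3542)(-(14168/5041)n+14168/5041) + (0)
Last nonzero remainder: -(14168/5041)n+14168/5041. Dividing through by -14168/5041 gives the monic gcd n-1.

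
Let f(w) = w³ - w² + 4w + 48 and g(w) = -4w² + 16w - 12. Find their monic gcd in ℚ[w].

Euclidean algorithm in ℚ[w]:
  w³ - w² + 4w + 48 = (-(1/4)w - 3/4)(-4w² + 16w - 12) + (13w + 39)
  -4w² + 16w - 12 = (-(4/13)w + 28/13)(13w + 39) + (-96)
  13w + 39 = (-(13/96)w - 13/32)(-96) + (0)
The last nonzero remainder is the constant -96, so the polynomials are coprime and gcd = 1.

1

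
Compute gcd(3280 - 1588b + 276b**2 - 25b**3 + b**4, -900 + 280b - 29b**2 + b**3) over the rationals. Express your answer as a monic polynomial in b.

-10 + b

Euclidean algorithm in ℚ[b]:
  b**4 - 25b**3 + 276b**2 - 1588b + 3280 = (b + 4)(b**3 - 29b**2 + 280b - 900) + (112b**2 - 1808b + 6880)
  b**3 - 29b**2 + 280b - 900 = ((1/112)b - 45/392)(112b**2 - 1808b + 6880) + ((540/49)b - 5400/49)
  112b**2 - 1808b + 6880 = ((1372/135)b - 8428/135)((540/49)b - 5400/49) + (0)
Last nonzero remainder: (540/49)b - 5400/49. Dividing through by 540/49 gives the monic gcd b - 10.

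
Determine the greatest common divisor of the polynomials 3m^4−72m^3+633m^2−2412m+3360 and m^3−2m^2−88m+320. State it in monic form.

Apply the Euclidean algorithm:
  3m^4−72m^3+633m^2−2412m+3360 = (3m−66)(m^3−2m^2−88m+320) + (765m^2−9180m+24480)
  m^3−2m^2−88m+320 = ((1/765)m+2/153)(765m^2−9180m+24480) + (0)
Last nonzero remainder: 765m^2−9180m+24480. Dividing through by 765 gives the monic gcd m^2−12m+32.

m^2−12m+32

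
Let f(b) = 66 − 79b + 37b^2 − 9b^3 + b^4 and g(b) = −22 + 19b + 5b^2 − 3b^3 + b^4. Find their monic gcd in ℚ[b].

11 − 4b + b^2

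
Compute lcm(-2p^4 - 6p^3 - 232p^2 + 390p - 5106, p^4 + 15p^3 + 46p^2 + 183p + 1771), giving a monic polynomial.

p^6 + 21p^5 + 247p^4 + 2124p^3 + 7975p^2 + 30939p + 196581

Apply the Euclidean algorithm:
  -2p^4 - 6p^3 - 232p^2 + 390p - 5106 = (-2)(p^4 + 15p^3 + 46p^2 + 183p + 1771) + (24p^3 - 140p^2 + 756p - 1564)
  p^4 + 15p^3 + 46p^2 + 183p + 1771 = ((1/24)p + 125/144)(24p^3 - 140p^2 + 756p - 1564) + ((4897/36)p^2 - (4897/12)p + 112631/36)
  24p^3 - 140p^2 + 756p - 1564 = ((864/4897)p - 2448/4897)((4897/36)p^2 - (4897/12)p + 112631/36) + (0)
Last nonzero remainder: (4897/36)p^2 - (4897/12)p + 112631/36. Dividing through by 4897/36 gives the monic gcd p^2 - 3p + 23.
Then lcm(f, g) = f·g / gcd(f, g); expanding and making the result monic gives the answer.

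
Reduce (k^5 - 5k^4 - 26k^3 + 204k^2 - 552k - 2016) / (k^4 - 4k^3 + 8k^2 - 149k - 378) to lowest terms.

(k^3 - 12k + 144)/(k^2 + k + 27)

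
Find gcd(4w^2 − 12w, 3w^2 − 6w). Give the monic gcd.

By polynomial division,
  4w^2 − 12w = (4/3)(3w^2 − 6w) + (−4w)
  3w^2 − 6w = (−(3/4)w + 3/2)(−4w) + (0)
Last nonzero remainder: −4w. Dividing through by −4 gives the monic gcd w.

w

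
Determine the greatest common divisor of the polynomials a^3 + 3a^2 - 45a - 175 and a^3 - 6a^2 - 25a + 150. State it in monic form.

Euclidean algorithm in ℚ[a]:
  a^3 + 3a^2 - 45a - 175 = (a^3 - 6a^2 - 25a + 150) + (9a^2 - 20a - 325)
  a^3 - 6a^2 - 25a + 150 = ((1/9)a - 34/81)(9a^2 - 20a - 325) + ((220/81)a + 1100/81)
  9a^2 - 20a - 325 = ((729/220)a - 1053/44)((220/81)a + 1100/81) + (0)
Last nonzero remainder: (220/81)a + 1100/81. Dividing through by 220/81 gives the monic gcd a + 5.

a + 5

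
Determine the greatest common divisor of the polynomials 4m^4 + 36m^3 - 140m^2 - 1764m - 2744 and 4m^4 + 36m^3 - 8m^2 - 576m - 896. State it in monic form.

Repeated division with remainder:
  4m^4 + 36m^3 - 140m^2 - 1764m - 2744 = (4m^4 + 36m^3 - 8m^2 - 576m - 896) + (-132m^2 - 1188m - 1848)
  4m^4 + 36m^3 - 8m^2 - 576m - 896 = (-(1/33)m^2 + 16/33)(-132m^2 - 1188m - 1848) + (0)
Last nonzero remainder: -132m^2 - 1188m - 1848. Dividing through by -132 gives the monic gcd m^2 + 9m + 14.

m^2 + 9m + 14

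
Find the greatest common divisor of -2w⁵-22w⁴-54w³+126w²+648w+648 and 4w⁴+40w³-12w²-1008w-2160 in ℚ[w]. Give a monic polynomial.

Repeated division with remainder:
  -2w⁵-22w⁴-54w³+126w²+648w+648 = (-(1/2)w-1/2)(4w⁴+40w³-12w²-1008w-2160) + (-40w³-384w²-936w-432)
  4w⁴+40w³-12w²-1008w-2160 = (-(1/10)w-1/25)(-40w³-384w²-936w-432) + (-(3024/25)w²-(27216/25)w-54432/25)
  -40w³-384w²-936w-432 = ((125/378)w+25/126)(-(3024/25)w²-(27216/25)w-54432/25) + (0)
Last nonzero remainder: -(3024/25)w²-(27216/25)w-54432/25. Dividing through by -3024/25 gives the monic gcd w²+9w+18.

w²+9w+18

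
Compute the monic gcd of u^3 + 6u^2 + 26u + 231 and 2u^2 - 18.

1

By polynomial division,
  u^3 + 6u^2 + 26u + 231 = ((1/2)u + 3)(2u^2 - 18) + (35u + 285)
  2u^2 - 18 = ((2/35)u - 114/245)(35u + 285) + (5616/49)
  35u + 285 = ((1715/5616)u + 4655/1872)(5616/49) + (0)
The last nonzero remainder is the constant 5616/49, so the polynomials are coprime and gcd = 1.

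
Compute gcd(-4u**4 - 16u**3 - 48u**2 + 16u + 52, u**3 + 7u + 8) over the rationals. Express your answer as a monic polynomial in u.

u + 1

By polynomial division,
  -4u**4 - 16u**3 - 48u**2 + 16u + 52 = (-4u - 16)(u**3 + 7u + 8) + (-20u**2 + 160u + 180)
  u**3 + 7u + 8 = (-(1/20)u - 2/5)(-20u**2 + 160u + 180) + (80u + 80)
  -20u**2 + 160u + 180 = (-(1/4)u + 9/4)(80u + 80) + (0)
Last nonzero remainder: 80u + 80. Dividing through by 80 gives the monic gcd u + 1.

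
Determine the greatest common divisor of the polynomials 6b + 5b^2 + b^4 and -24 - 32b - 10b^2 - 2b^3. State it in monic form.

1 + b

Apply the Euclidean algorithm:
  b^4 + 5b^2 + 6b = (-(1/2)b + 5/2)(-2b^3 - 10b^2 - 32b - 24) + (14b^2 + 74b + 60)
  -2b^3 - 10b^2 - 32b - 24 = (-(1/7)b + 2/49)(14b^2 + 74b + 60) + (-(1296/49)b - 1296/49)
  14b^2 + 74b + 60 = (-(343/648)b - 245/108)(-(1296/49)b - 1296/49) + (0)
Last nonzero remainder: -(1296/49)b - 1296/49. Dividing through by -1296/49 gives the monic gcd b + 1.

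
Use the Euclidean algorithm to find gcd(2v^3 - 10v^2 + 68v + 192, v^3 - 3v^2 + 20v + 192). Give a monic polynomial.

v^2 - 7v + 48

By polynomial division,
  2v^3 - 10v^2 + 68v + 192 = (2)(v^3 - 3v^2 + 20v + 192) + (-4v^2 + 28v - 192)
  v^3 - 3v^2 + 20v + 192 = (-(1/4)v - 1)(-4v^2 + 28v - 192) + (0)
Last nonzero remainder: -4v^2 + 28v - 192. Dividing through by -4 gives the monic gcd v^2 - 7v + 48.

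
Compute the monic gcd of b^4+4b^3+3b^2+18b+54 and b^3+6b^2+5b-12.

b+3

By polynomial division,
  b^4+4b^3+3b^2+18b+54 = (b-2)(b^3+6b^2+5b-12) + (10b^2+40b+30)
  b^3+6b^2+5b-12 = ((1/10)b+1/5)(10b^2+40b+30) + (-6b-18)
  10b^2+40b+30 = (-(5/3)b-5/3)(-6b-18) + (0)
Last nonzero remainder: -6b-18. Dividing through by -6 gives the monic gcd b+3.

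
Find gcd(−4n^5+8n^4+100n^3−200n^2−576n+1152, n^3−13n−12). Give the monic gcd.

n^2−n−12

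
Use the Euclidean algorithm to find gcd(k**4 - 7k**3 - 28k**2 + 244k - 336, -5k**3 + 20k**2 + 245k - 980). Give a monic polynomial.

k**2 - 11k + 28

Repeated division with remainder:
  k**4 - 7k**3 - 28k**2 + 244k - 336 = (-(1/5)k + 3/5)(-5k**3 + 20k**2 + 245k - 980) + (9k**2 - 99k + 252)
  -5k**3 + 20k**2 + 245k - 980 = (-(5/9)k - 35/9)(9k**2 - 99k + 252) + (0)
Last nonzero remainder: 9k**2 - 99k + 252. Dividing through by 9 gives the monic gcd k**2 - 11k + 28.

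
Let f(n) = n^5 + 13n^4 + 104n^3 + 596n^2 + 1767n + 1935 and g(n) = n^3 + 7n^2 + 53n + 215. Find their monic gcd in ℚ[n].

n^3 + 7n^2 + 53n + 215

Euclidean algorithm in ℚ[n]:
  n^5 + 13n^4 + 104n^3 + 596n^2 + 1767n + 1935 = (n^2 + 6n + 9)(n^3 + 7n^2 + 53n + 215) + (0)
The last nonzero remainder n^3 + 7n^2 + 53n + 215 is already monic.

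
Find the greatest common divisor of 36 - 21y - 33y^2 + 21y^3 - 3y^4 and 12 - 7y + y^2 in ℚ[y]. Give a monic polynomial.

12 - 7y + y^2

Apply the Euclidean algorithm:
  -3y^4 + 21y^3 - 33y^2 - 21y + 36 = (-3y^2 + 3)(y^2 - 7y + 12) + (0)
The last nonzero remainder y^2 - 7y + 12 is already monic.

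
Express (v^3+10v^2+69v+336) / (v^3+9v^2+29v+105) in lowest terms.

(v^2+3v+48)/(v^2+2v+15)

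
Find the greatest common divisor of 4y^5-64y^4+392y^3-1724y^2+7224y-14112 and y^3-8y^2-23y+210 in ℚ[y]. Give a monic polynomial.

y^2-13y+42

By polynomial division,
  4y^5-64y^4+392y^3-1724y^2+7224y-14112 = (4y^2-32y+228)(y^3-8y^2-23y+210) + (-1476y^2+19188y-61992)
  y^3-8y^2-23y+210 = (-(1/1476)y-5/1476)(-1476y^2+19188y-61992) + (0)
Last nonzero remainder: -1476y^2+19188y-61992. Dividing through by -1476 gives the monic gcd y^2-13y+42.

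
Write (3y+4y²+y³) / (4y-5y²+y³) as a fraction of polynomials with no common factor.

Apply the Euclidean algorithm:
  y³+4y²+3y = (y³-5y²+4y) + (9y²-y)
  y³-5y²+4y = ((1/9)y-44/81)(9y²-y) + ((280/81)y)
  9y²-y = ((729/280)y-81/280)((280/81)y) + (0)
Last nonzero remainder: (280/81)y. Dividing through by 280/81 gives the monic gcd y.
Cancel y from numerator and denominator to get the reduced form.

(3+4y+y²)/(4-5y+y²)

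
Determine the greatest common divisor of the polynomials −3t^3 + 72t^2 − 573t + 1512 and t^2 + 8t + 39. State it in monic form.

1

Euclidean algorithm in ℚ[t]:
  −3t^3 + 72t^2 − 573t + 1512 = (−3t + 96)(t^2 + 8t + 39) + (−1224t − 2232)
  t^2 + 8t + 39 = (−(1/1224)t − 35/6936)(−1224t − 2232) + (8016/289)
  −1224t − 2232 = (−(14739/334)t − 26877/334)(8016/289) + (0)
The last nonzero remainder is the constant 8016/289, so the polynomials are coprime and gcd = 1.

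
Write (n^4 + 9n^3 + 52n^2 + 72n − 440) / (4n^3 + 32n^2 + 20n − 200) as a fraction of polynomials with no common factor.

Apply the Euclidean algorithm:
  n^4 + 9n^3 + 52n^2 + 72n − 440 = ((1/4)n + 1/4)(4n^3 + 32n^2 + 20n − 200) + (39n^2 + 117n − 390)
  4n^3 + 32n^2 + 20n − 200 = ((4/39)n + 20/39)(39n^2 + 117n − 390) + (0)
Last nonzero remainder: 39n^2 + 117n − 390. Dividing through by 39 gives the monic gcd n^2 + 3n − 10.
Cancel n^2 + 3n − 10 from numerator and denominator to get the reduced form.

(n^2 + 6n + 44)/(4n + 20)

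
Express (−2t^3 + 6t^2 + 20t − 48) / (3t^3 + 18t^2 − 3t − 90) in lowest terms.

(−2t + 8)/(3t + 15)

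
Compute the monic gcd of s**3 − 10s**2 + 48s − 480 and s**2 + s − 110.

Repeated division with remainder:
  s**3 − 10s**2 + 48s − 480 = (s − 11)(s**2 + s − 110) + (169s − 1690)
  s**2 + s − 110 = ((1/169)s + 11/169)(169s − 1690) + (0)
Last nonzero remainder: 169s − 1690. Dividing through by 169 gives the monic gcd s − 10.

s − 10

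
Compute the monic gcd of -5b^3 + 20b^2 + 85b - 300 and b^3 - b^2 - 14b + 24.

By polynomial division,
  -5b^3 + 20b^2 + 85b - 300 = (-5)(b^3 - b^2 - 14b + 24) + (15b^2 + 15b - 180)
  b^3 - b^2 - 14b + 24 = ((1/15)b - 2/15)(15b^2 + 15b - 180) + (0)
Last nonzero remainder: 15b^2 + 15b - 180. Dividing through by 15 gives the monic gcd b^2 + b - 12.

b^2 + b - 12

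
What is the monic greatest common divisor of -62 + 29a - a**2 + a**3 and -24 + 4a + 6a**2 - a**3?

-2 + a

Repeated division with remainder:
  a**3 - a**2 + 29a - 62 = (-1)(-a**3 + 6a**2 + 4a - 24) + (5a**2 + 33a - 86)
  -a**3 + 6a**2 + 4a - 24 = (-(1/5)a + 63/25)(5a**2 + 33a - 86) + (-(2409/25)a + 4818/25)
  5a**2 + 33a - 86 = (-(125/2409)a - 1075/2409)(-(2409/25)a + 4818/25) + (0)
Last nonzero remainder: -(2409/25)a + 4818/25. Dividing through by -2409/25 gives the monic gcd a - 2.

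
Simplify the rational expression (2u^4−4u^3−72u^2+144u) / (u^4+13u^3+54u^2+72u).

By polynomial division,
  2u^4−4u^3−72u^2+144u = (2)(u^4+13u^3+54u^2+72u) + (−30u^3−180u^2)
  u^4+13u^3+54u^2+72u = (−(1/30)u−7/30)(−30u^3−180u^2) + (12u^2+72u)
  −30u^3−180u^2 = (−(5/2)u)(12u^2+72u) + (0)
Last nonzero remainder: 12u^2+72u. Dividing through by 12 gives the monic gcd u^2+6u.
Cancel u^2+6u from numerator and denominator to get the reduced form.

(2u^2−16u+24)/(u^2+7u+12)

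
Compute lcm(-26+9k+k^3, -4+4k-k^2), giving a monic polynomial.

Euclidean algorithm in ℚ[k]:
  k^3+9k-26 = (-k-4)(-k^2+4k-4) + (21k-42)
  -k^2+4k-4 = (-(1/21)k+2/21)(21k-42) + (0)
Last nonzero remainder: 21k-42. Dividing through by 21 gives the monic gcd k-2.
Then lcm(f, g) = f·g / gcd(f, g); expanding and making the result monic gives the answer.

52-44k+9k^2-2k^3+k^4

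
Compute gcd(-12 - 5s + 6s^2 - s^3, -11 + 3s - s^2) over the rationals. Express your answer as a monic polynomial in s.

1

Repeated division with remainder:
  -s^3 + 6s^2 - 5s - 12 = (s - 3)(-s^2 + 3s - 11) + (15s - 45)
  -s^2 + 3s - 11 = (-(1/15)s)(15s - 45) + (-11)
  15s - 45 = (-(15/11)s + 45/11)(-11) + (0)
The last nonzero remainder is the constant -11, so the polynomials are coprime and gcd = 1.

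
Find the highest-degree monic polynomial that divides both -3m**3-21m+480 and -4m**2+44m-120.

m-5

Apply the Euclidean algorithm:
  -3m**3-21m+480 = ((3/4)m+33/4)(-4m**2+44m-120) + (-294m+1470)
  -4m**2+44m-120 = ((2/147)m-4/49)(-294m+1470) + (0)
Last nonzero remainder: -294m+1470. Dividing through by -294 gives the monic gcd m-5.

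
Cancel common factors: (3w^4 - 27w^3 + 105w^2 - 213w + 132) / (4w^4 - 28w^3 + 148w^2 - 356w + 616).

(3w^2 - 15w + 12)/(4w^2 - 12w + 56)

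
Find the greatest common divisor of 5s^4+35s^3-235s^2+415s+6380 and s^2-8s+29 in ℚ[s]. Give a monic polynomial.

s^2-8s+29

Repeated division with remainder:
  5s^4+35s^3-235s^2+415s+6380 = (5s^2+75s+220)(s^2-8s+29) + (0)
The last nonzero remainder s^2-8s+29 is already monic.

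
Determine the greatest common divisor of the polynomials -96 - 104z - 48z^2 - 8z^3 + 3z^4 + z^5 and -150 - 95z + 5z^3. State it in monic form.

6 + 5z + z^2

Euclidean algorithm in ℚ[z]:
  z^5 + 3z^4 - 8z^3 - 48z^2 - 104z - 96 = ((1/5)z^2 + (3/5)z + 11/5)(5z^3 - 95z - 150) + (39z^2 + 195z + 234)
  5z^3 - 95z - 150 = ((5/39)z - 25/39)(39z^2 + 195z + 234) + (0)
Last nonzero remainder: 39z^2 + 195z + 234. Dividing through by 39 gives the monic gcd z^2 + 5z + 6.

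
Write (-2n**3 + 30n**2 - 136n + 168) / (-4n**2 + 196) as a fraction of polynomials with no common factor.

(n**2 - 8n + 12)/(2n + 14)

By polynomial division,
  -2n**3 + 30n**2 - 136n + 168 = ((1/2)n - 15/2)(-4n**2 + 196) + (-234n + 1638)
  -4n**2 + 196 = ((2/117)n + 14/117)(-234n + 1638) + (0)
Last nonzero remainder: -234n + 1638. Dividing through by -234 gives the monic gcd n - 7.
Cancel n - 7 from numerator and denominator to get the reduced form.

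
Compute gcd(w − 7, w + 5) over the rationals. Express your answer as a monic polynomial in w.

By polynomial division,
  w − 7 = (w + 5) + (−12)
  w + 5 = (−(1/12)w − 5/12)(−12) + (0)
The last nonzero remainder is the constant −12, so the polynomials are coprime and gcd = 1.

1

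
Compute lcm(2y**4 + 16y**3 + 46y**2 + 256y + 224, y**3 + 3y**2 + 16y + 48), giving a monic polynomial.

Apply the Euclidean algorithm:
  2y**4 + 16y**3 + 46y**2 + 256y + 224 = (2y + 10)(y**3 + 3y**2 + 16y + 48) + (−16y**2 − 256)
  y**3 + 3y**2 + 16y + 48 = (−(1/16)y − 3/16)(−16y**2 − 256) + (0)
Last nonzero remainder: −16y**2 − 256. Dividing through by −16 gives the monic gcd y**2 + 16.
Then lcm(f, g) = f·g / gcd(f, g); expanding and making the result monic gives the answer.

y**5 + 11y**4 + 47y**3 + 197y**2 + 496y + 336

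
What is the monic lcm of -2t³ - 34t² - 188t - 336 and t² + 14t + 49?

t⁴ + 24t³ + 213t² + 826t + 1176

Euclidean algorithm in ℚ[t]:
  -2t³ - 34t² - 188t - 336 = (-2t - 6)(t² + 14t + 49) + (-6t - 42)
  t² + 14t + 49 = (-(1/6)t - 7/6)(-6t - 42) + (0)
Last nonzero remainder: -6t - 42. Dividing through by -6 gives the monic gcd t + 7.
Then lcm(f, g) = f·g / gcd(f, g); expanding and making the result monic gives the answer.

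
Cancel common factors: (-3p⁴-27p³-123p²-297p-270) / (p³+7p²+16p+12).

(-3p²-12p-45)/(p+2)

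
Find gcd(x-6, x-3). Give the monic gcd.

Apply the Euclidean algorithm:
  x-6 = (x-3) + (-3)
  x-3 = (-(1/3)x+1)(-3) + (0)
The last nonzero remainder is the constant -3, so the polynomials are coprime and gcd = 1.

1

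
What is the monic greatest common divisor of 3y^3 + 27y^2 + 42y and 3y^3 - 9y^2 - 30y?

y^2 + 2y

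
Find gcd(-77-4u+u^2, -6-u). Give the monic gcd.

By polynomial division,
  u^2-4u-77 = (-u+10)(-u-6) + (-17)
  -u-6 = ((1/17)u+6/17)(-17) + (0)
The last nonzero remainder is the constant -17, so the polynomials are coprime and gcd = 1.

1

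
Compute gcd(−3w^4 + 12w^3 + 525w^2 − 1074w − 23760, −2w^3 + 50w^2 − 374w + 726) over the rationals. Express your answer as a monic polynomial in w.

Apply the Euclidean algorithm:
  −3w^4 + 12w^3 + 525w^2 − 1074w − 23760 = ((3/2)w + 63/2)(−2w^3 + 50w^2 − 374w + 726) + (−489w^2 + 9618w − 46629)
  −2w^3 + 50w^2 − 374w + 726 = ((2/489)w − 1738/79707)(−489w^2 + 9618w − 46629) + ((702240/26569)w − 7724640/26569)
  −489w^2 + 9618w − 46629 = (−(4330747/234080)w + 37541997/234080)((702240/26569)w − 7724640/26569) + (0)
Last nonzero remainder: (702240/26569)w − 7724640/26569. Dividing through by 702240/26569 gives the monic gcd w − 11.

w − 11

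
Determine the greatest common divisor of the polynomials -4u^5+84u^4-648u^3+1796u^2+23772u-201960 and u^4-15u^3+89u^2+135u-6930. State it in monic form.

Euclidean algorithm in ℚ[u]:
  -4u^5+84u^4-648u^3+1796u^2+23772u-201960 = (-4u+24)(u^4-15u^3+89u^2+135u-6930) + (68u^3+200u^2-7188u-35640)
  u^4-15u^3+89u^2+135u-6930 = ((1/68)u-305/1156)(68u^3+200u^2-7188u-35640) + ((71520/289)u^2-(357600/289)u-4720320/289)
  68u^3+200u^2-7188u-35640 = ((4913/17880)u+2601/1192)((71520/289)u^2-(357600/289)u-4720320/289) + (0)
Last nonzero remainder: (71520/289)u^2-(357600/289)u-4720320/289. Dividing through by 71520/289 gives the monic gcd u^2-5u-66.

u^2-5u-66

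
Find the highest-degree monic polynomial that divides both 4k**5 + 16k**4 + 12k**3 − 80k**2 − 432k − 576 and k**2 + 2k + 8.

Apply the Euclidean algorithm:
  4k**5 + 16k**4 + 12k**3 − 80k**2 − 432k − 576 = (4k**3 + 8k**2 − 36k − 72)(k**2 + 2k + 8) + (0)
The last nonzero remainder k**2 + 2k + 8 is already monic.

k**2 + 2k + 8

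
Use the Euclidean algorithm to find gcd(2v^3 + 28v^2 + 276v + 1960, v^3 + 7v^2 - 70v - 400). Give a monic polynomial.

v + 10

Repeated division with remainder:
  2v^3 + 28v^2 + 276v + 1960 = (2)(v^3 + 7v^2 - 70v - 400) + (14v^2 + 416v + 2760)
  v^3 + 7v^2 - 70v - 400 = ((1/14)v - 159/98)(14v^2 + 416v + 2760) + ((19982/49)v + 199820/49)
  14v^2 + 416v + 2760 = ((343/9991)v + 6762/9991)((19982/49)v + 199820/49) + (0)
Last nonzero remainder: (19982/49)v + 199820/49. Dividing through by 19982/49 gives the monic gcd v + 10.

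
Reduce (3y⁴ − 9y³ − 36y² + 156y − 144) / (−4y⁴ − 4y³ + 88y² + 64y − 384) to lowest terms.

(−3y² + 15y − 18)/(4y² − 4y − 48)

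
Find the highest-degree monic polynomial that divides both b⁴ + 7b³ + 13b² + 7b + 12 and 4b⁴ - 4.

Repeated division with remainder:
  b⁴ + 7b³ + 13b² + 7b + 12 = (1/4)(4b⁴ - 4) + (7b³ + 13b² + 7b + 13)
  4b⁴ - 4 = ((4/7)b - 52/49)(7b³ + 13b² + 7b + 13) + ((480/49)b² + 480/49)
  7b³ + 13b² + 7b + 13 = ((343/480)b + 637/480)((480/49)b² + 480/49) + (0)
Last nonzero remainder: (480/49)b² + 480/49. Dividing through by 480/49 gives the monic gcd b² + 1.

b² + 1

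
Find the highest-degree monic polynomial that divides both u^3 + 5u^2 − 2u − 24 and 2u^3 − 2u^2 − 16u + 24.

u^2 + u − 6

Apply the Euclidean algorithm:
  u^3 + 5u^2 − 2u − 24 = (1/2)(2u^3 − 2u^2 − 16u + 24) + (6u^2 + 6u − 36)
  2u^3 − 2u^2 − 16u + 24 = ((1/3)u − 2/3)(6u^2 + 6u − 36) + (0)
Last nonzero remainder: 6u^2 + 6u − 36. Dividing through by 6 gives the monic gcd u^2 + u − 6.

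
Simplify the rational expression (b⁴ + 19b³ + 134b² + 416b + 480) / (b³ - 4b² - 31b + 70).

By polynomial division,
  b⁴ + 19b³ + 134b² + 416b + 480 = (b + 23)(b³ - 4b² - 31b + 70) + (257b² + 1059b - 1130)
  b³ - 4b² - 31b + 70 = ((1/257)b - 2087/66049)(257b² + 1059b - 1130) + ((453024/66049)b + 2265120/66049)
  257b² + 1059b - 1130 = ((16974593/453024)b - 7463537/226512)((453024/66049)b + 2265120/66049) + (0)
Last nonzero remainder: (453024/66049)b + 2265120/66049. Dividing through by 453024/66049 gives the monic gcd b + 5.
Cancel b + 5 from numerator and denominator to get the reduced form.

(b³ + 14b² + 64b + 96)/(b² - 9b + 14)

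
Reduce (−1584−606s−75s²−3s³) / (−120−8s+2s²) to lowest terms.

By polynomial division,
  −3s³−75s²−606s−1584 = (−(3/2)s−87/2)(2s²−8s−120) + (−1134s−6804)
  2s²−8s−120 = (−(1/567)s+10/567)(−1134s−6804) + (0)
Last nonzero remainder: −1134s−6804. Dividing through by −1134 gives the monic gcd s+6.
Cancel s+6 from numerator and denominator to get the reduced form.

(−264−57s−3s²)/(−20+2s)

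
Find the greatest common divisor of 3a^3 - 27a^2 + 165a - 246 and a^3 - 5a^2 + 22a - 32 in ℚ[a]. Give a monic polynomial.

Euclidean algorithm in ℚ[a]:
  3a^3 - 27a^2 + 165a - 246 = (3)(a^3 - 5a^2 + 22a - 32) + (-12a^2 + 99a - 150)
  a^3 - 5a^2 + 22a - 32 = (-(1/12)a - 13/48)(-12a^2 + 99a - 150) + ((581/16)a - 581/8)
  -12a^2 + 99a - 150 = (-(192/581)a + 1200/581)((581/16)a - 581/8) + (0)
Last nonzero remainder: (581/16)a - 581/8. Dividing through by 581/16 gives the monic gcd a - 2.

a - 2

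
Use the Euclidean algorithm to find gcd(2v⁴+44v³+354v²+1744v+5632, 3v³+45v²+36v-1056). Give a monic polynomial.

v²+19v+88

Euclidean algorithm in ℚ[v]:
  2v⁴+44v³+354v²+1744v+5632 = ((2/3)v+14/3)(3v³+45v²+36v-1056) + (120v²+2280v+10560)
  3v³+45v²+36v-1056 = ((1/40)v-1/10)(120v²+2280v+10560) + (0)
Last nonzero remainder: 120v²+2280v+10560. Dividing through by 120 gives the monic gcd v²+19v+88.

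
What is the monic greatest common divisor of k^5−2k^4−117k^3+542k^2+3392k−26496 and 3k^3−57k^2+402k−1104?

k^3−19k^2+134k−368

Repeated division with remainder:
  k^5−2k^4−117k^3+542k^2+3392k−26496 = ((1/3)k^2+(17/3)k+24)(3k^3−57k^2+402k−1104) + (0)
Last nonzero remainder: 3k^3−57k^2+402k−1104. Dividing through by 3 gives the monic gcd k^3−19k^2+134k−368.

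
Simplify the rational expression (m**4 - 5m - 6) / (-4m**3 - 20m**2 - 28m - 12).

By polynomial division,
  m**4 - 5m - 6 = (-(1/4)m + 5/4)(-4m**3 - 20m**2 - 28m - 12) + (18m**2 + 27m + 9)
  -4m**3 - 20m**2 - 28m - 12 = (-(2/9)m - 7/9)(18m**2 + 27m + 9) + (-5m - 5)
  18m**2 + 27m + 9 = (-(18/5)m - 9/5)(-5m - 5) + (0)
Last nonzero remainder: -5m - 5. Dividing through by -5 gives the monic gcd m + 1.
Cancel m + 1 from numerator and denominator to get the reduced form.

(-m**3 + m**2 - m + 6)/(4m**2 + 16m + 12)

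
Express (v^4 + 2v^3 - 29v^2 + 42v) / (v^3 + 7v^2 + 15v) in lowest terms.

(v^3 + 2v^2 - 29v + 42)/(v^2 + 7v + 15)

Apply the Euclidean algorithm:
  v^4 + 2v^3 - 29v^2 + 42v = (v - 5)(v^3 + 7v^2 + 15v) + (-9v^2 + 117v)
  v^3 + 7v^2 + 15v = (-(1/9)v - 20/9)(-9v^2 + 117v) + (275v)
  -9v^2 + 117v = (-(9/275)v + 117/275)(275v) + (0)
Last nonzero remainder: 275v. Dividing through by 275 gives the monic gcd v.
Cancel v from numerator and denominator to get the reduced form.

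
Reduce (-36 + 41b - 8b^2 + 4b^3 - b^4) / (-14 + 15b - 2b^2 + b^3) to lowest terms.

Repeated division with remainder:
  -b^4 + 4b^3 - 8b^2 + 41b - 36 = (-b + 2)(b^3 - 2b^2 + 15b - 14) + (11b^2 - 3b - 8)
  b^3 - 2b^2 + 15b - 14 = ((1/11)b - 19/121)(11b^2 - 3b - 8) + ((1846/121)b - 1846/121)
  11b^2 - 3b - 8 = ((1331/1846)b + 484/923)((1846/121)b - 1846/121) + (0)
Last nonzero remainder: (1846/121)b - 1846/121. Dividing through by 1846/121 gives the monic gcd b - 1.
Cancel b - 1 from numerator and denominator to get the reduced form.

(36 - 5b + 3b^2 - b^3)/(14 - b + b^2)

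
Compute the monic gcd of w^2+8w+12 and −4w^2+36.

1

Repeated division with remainder:
  w^2+8w+12 = (−1/4)(−4w^2+36) + (8w+21)
  −4w^2+36 = (−(1/2)w+21/16)(8w+21) + (135/16)
  8w+21 = ((128/135)w+112/45)(135/16) + (0)
The last nonzero remainder is the constant 135/16, so the polynomials are coprime and gcd = 1.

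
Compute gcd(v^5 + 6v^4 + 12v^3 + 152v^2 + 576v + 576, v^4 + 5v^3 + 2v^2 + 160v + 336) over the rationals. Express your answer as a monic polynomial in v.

Apply the Euclidean algorithm:
  v^5 + 6v^4 + 12v^3 + 152v^2 + 576v + 576 = (v + 1)(v^4 + 5v^3 + 2v^2 + 160v + 336) + (5v^3 − 10v^2 + 80v + 240)
  v^4 + 5v^3 + 2v^2 + 160v + 336 = ((1/5)v + 7/5)(5v^3 − 10v^2 + 80v + 240) + (0)
Last nonzero remainder: 5v^3 − 10v^2 + 80v + 240. Dividing through by 5 gives the monic gcd v^3 − 2v^2 + 16v + 48.

v^3 − 2v^2 + 16v + 48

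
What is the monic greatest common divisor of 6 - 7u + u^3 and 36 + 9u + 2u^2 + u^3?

3 + u

By polynomial division,
  u^3 - 7u + 6 = (u^3 + 2u^2 + 9u + 36) + (-2u^2 - 16u - 30)
  u^3 + 2u^2 + 9u + 36 = (-(1/2)u + 3)(-2u^2 - 16u - 30) + (42u + 126)
  -2u^2 - 16u - 30 = (-(1/21)u - 5/21)(42u + 126) + (0)
Last nonzero remainder: 42u + 126. Dividing through by 42 gives the monic gcd u + 3.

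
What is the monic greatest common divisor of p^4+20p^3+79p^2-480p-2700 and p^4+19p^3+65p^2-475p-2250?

p^3+14p^2-5p-450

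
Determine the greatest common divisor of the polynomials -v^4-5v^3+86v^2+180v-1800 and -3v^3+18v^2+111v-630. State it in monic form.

v^2+v-30

Apply the Euclidean algorithm:
  -v^4-5v^3+86v^2+180v-1800 = ((1/3)v+11/3)(-3v^3+18v^2+111v-630) + (-17v^2-17v+510)
  -3v^3+18v^2+111v-630 = ((3/17)v-21/17)(-17v^2-17v+510) + (0)
Last nonzero remainder: -17v^2-17v+510. Dividing through by -17 gives the monic gcd v^2+v-30.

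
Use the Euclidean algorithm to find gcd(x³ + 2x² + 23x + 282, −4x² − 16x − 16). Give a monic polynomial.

Repeated division with remainder:
  x³ + 2x² + 23x + 282 = (−(1/4)x + 1/2)(−4x² − 16x − 16) + (27x + 290)
  −4x² − 16x − 16 = (−(4/27)x + 728/729)(27x + 290) + (−222784/729)
  27x + 290 = (−(19683/222784)x − 105705/111392)(−222784/729) + (0)
The last nonzero remainder is the constant −222784/729, so the polynomials are coprime and gcd = 1.

1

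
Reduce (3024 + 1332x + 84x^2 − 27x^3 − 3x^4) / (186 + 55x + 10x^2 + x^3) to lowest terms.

(504 + 138x − 9x^2 − 3x^3)/(31 + 4x + x^2)

By polynomial division,
  −3x^4 − 27x^3 + 84x^2 + 1332x + 3024 = (−3x + 3)(x^3 + 10x^2 + 55x + 186) + (219x^2 + 1725x + 2466)
  x^3 + 10x^2 + 55x + 186 = ((1/219)x + 155/15987)(219x^2 + 1725x + 2466) + ((143964/5329)x + 863784/5329)
  219x^2 + 1725x + 2466 = ((389017/47988)x + 730073/47988)((143964/5329)x + 863784/5329) + (0)
Last nonzero remainder: (143964/5329)x + 863784/5329. Dividing through by 143964/5329 gives the monic gcd x + 6.
Cancel x + 6 from numerator and denominator to get the reduced form.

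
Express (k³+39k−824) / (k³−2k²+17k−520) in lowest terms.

(k²+8k+103)/(k²+6k+65)

Repeated division with remainder:
  k³+39k−824 = (k³−2k²+17k−520) + (2k²+22k−304)
  k³−2k²+17k−520 = ((1/2)k−13/2)(2k²+22k−304) + (312k−2496)
  2k²+22k−304 = ((1/156)k+19/156)(312k−2496) + (0)
Last nonzero remainder: 312k−2496. Dividing through by 312 gives the monic gcd k−8.
Cancel k−8 from numerator and denominator to get the reduced form.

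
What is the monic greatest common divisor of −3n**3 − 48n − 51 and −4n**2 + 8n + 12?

Euclidean algorithm in ℚ[n]:
  −3n**3 − 48n − 51 = ((3/4)n + 3/2)(−4n**2 + 8n + 12) + (−69n − 69)
  −4n**2 + 8n + 12 = ((4/69)n − 4/23)(−69n − 69) + (0)
Last nonzero remainder: −69n − 69. Dividing through by −69 gives the monic gcd n + 1.

n + 1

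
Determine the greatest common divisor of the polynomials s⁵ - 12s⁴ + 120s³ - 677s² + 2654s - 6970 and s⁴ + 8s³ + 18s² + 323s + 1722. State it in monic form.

By polynomial division,
  s⁵ - 12s⁴ + 120s³ - 677s² + 2654s - 6970 = (s - 20)(s⁴ + 8s³ + 18s² + 323s + 1722) + (262s³ - 640s² + 7392s + 27470)
  s⁴ + 8s³ + 18s² + 323s + 1722 = ((1/262)s + 684/17161)(262s³ - 640s² + 7392s + 27470) + ((262482/17161)s² - (1312410/17161)s + 10761762/17161)
  262s³ - 640s² + 7392s + 27470 = ((2248091/131241)s + 5748935/131241)((262482/17161)s² - (1312410/17161)s + 10761762/17161) + (0)
Last nonzero remainder: (262482/17161)s² - (1312410/17161)s + 10761762/17161. Dividing through by 262482/17161 gives the monic gcd s² - 5s + 41.

s² - 5s + 41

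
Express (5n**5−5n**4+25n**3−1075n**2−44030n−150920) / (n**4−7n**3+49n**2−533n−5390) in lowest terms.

(5n**2+55n+140)/(n+5)

Euclidean algorithm in ℚ[n]:
  5n**5−5n**4+25n**3−1075n**2−44030n−150920 = (5n+30)(n**4−7n**3+49n**2−533n−5390) + (−10n**3+120n**2−1090n+10780)
  n**4−7n**3+49n**2−533n−5390 = (−(1/10)n−1/2)(−10n**3+120n**2−1090n+10780) + (0)
Last nonzero remainder: −10n**3+120n**2−1090n+10780. Dividing through by −10 gives the monic gcd n**3−12n**2+109n−1078.
Cancel n**3−12n**2+109n−1078 from numerator and denominator to get the reduced form.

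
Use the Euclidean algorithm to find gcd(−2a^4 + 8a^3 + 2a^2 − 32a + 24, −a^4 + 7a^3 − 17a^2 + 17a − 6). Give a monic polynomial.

Euclidean algorithm in ℚ[a]:
  −2a^4 + 8a^3 + 2a^2 − 32a + 24 = (2)(−a^4 + 7a^3 − 17a^2 + 17a − 6) + (−6a^3 + 36a^2 − 66a + 36)
  −a^4 + 7a^3 − 17a^2 + 17a − 6 = ((1/6)a − 1/6)(−6a^3 + 36a^2 − 66a + 36) + (0)
Last nonzero remainder: −6a^3 + 36a^2 − 66a + 36. Dividing through by −6 gives the monic gcd a^3 − 6a^2 + 11a − 6.

a^3 − 6a^2 + 11a − 6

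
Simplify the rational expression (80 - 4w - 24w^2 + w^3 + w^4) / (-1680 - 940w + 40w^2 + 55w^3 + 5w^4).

Apply the Euclidean algorithm:
  w^4 + w^3 - 24w^2 - 4w + 80 = (1/5)(5w^4 + 55w^3 + 40w^2 - 940w - 1680) + (-10w^3 - 32w^2 + 184w + 416)
  5w^4 + 55w^3 + 40w^2 - 940w - 1680 = (-(1/2)w - 39/10)(-10w^3 - 32w^2 + 184w + 416) + ((36/5)w^2 - (72/5)w - 288/5)
  -10w^3 - 32w^2 + 184w + 416 = (-(25/18)w - 65/9)((36/5)w^2 - (72/5)w - 288/5) + (0)
Last nonzero remainder: (36/5)w^2 - (72/5)w - 288/5. Dividing through by 36/5 gives the monic gcd w^2 - 2w - 8.
Cancel w^2 - 2w - 8 from numerator and denominator to get the reduced form.

(-10 + 3w + w^2)/(210 + 65w + 5w^2)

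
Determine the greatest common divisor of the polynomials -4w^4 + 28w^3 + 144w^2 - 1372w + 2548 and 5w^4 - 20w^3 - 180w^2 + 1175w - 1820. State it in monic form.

w^3 - 36w + 91

Apply the Euclidean algorithm:
  -4w^4 + 28w^3 + 144w^2 - 1372w + 2548 = (-4/5)(5w^4 - 20w^3 - 180w^2 + 1175w - 1820) + (12w^3 - 432w + 1092)
  5w^4 - 20w^3 - 180w^2 + 1175w - 1820 = ((5/12)w - 5/3)(12w^3 - 432w + 1092) + (0)
Last nonzero remainder: 12w^3 - 432w + 1092. Dividing through by 12 gives the monic gcd w^3 - 36w + 91.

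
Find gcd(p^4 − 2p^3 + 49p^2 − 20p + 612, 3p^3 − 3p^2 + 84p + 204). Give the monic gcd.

Repeated division with remainder:
  p^4 − 2p^3 + 49p^2 − 20p + 612 = ((1/3)p − 1/3)(3p^3 − 3p^2 + 84p + 204) + (20p^2 − 60p + 680)
  3p^3 − 3p^2 + 84p + 204 = ((3/20)p + 3/10)(20p^2 − 60p + 680) + (0)
Last nonzero remainder: 20p^2 − 60p + 680. Dividing through by 20 gives the monic gcd p^2 − 3p + 34.

p^2 − 3p + 34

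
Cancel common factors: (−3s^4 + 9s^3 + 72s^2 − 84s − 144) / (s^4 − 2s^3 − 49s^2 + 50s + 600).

(−3s^2 + 3s + 6)/(s^2 − 25)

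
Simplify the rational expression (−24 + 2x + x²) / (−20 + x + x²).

Repeated division with remainder:
  x² + 2x − 24 = (x² + x − 20) + (x − 4)
  x² + x − 20 = (x + 5)(x − 4) + (0)
The last nonzero remainder x − 4 is already monic.
Cancel x − 4 from numerator and denominator to get the reduced form.

(6 + x)/(5 + x)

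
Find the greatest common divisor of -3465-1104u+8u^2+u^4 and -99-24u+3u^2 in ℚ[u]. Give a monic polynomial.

-33-8u+u^2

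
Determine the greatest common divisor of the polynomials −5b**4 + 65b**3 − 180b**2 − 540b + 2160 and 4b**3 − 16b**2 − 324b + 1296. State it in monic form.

Repeated division with remainder:
  −5b**4 + 65b**3 − 180b**2 − 540b + 2160 = (−(5/4)b + 45/4)(4b**3 − 16b**2 − 324b + 1296) + (−405b**2 + 4725b − 12420)
  4b**3 − 16b**2 − 324b + 1296 = (−(4/405)b − 92/1215)(−405b**2 + 4725b − 12420) + (−(800/9)b + 3200/9)
  −405b**2 + 4725b − 12420 = ((729/160)b − 5589/160)(−(800/9)b + 3200/9) + (0)
Last nonzero remainder: −(800/9)b + 3200/9. Dividing through by −800/9 gives the monic gcd b − 4.

b − 4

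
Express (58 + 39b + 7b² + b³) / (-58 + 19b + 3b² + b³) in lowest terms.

Repeated division with remainder:
  b³ + 7b² + 39b + 58 = (b³ + 3b² + 19b - 58) + (4b² + 20b + 116)
  b³ + 3b² + 19b - 58 = ((1/4)b - 1/2)(4b² + 20b + 116) + (0)
Last nonzero remainder: 4b² + 20b + 116. Dividing through by 4 gives the monic gcd b² + 5b + 29.
Cancel b² + 5b + 29 from numerator and denominator to get the reduced form.

(2 + b)/(-2 + b)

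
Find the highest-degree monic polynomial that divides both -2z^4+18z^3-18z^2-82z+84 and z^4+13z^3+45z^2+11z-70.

By polynomial division,
  -2z^4+18z^3-18z^2-82z+84 = (-2)(z^4+13z^3+45z^2+11z-70) + (44z^3+72z^2-60z-56)
  z^4+13z^3+45z^2+11z-70 = ((1/44)z+125/484)(44z^3+72z^2-60z-56) + ((3360/121)z^2+(3360/121)z-6720/121)
  44z^3+72z^2-60z-56 = ((1331/840)z+121/120)((3360/121)z^2+(3360/121)z-6720/121) + (0)
Last nonzero remainder: (3360/121)z^2+(3360/121)z-6720/121. Dividing through by 3360/121 gives the monic gcd z^2+z-2.

z^2+z-2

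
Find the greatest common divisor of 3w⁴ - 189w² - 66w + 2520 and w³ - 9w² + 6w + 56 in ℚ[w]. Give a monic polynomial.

w² - 11w + 28

By polynomial division,
  3w⁴ - 189w² - 66w + 2520 = (3w + 27)(w³ - 9w² + 6w + 56) + (36w² - 396w + 1008)
  w³ - 9w² + 6w + 56 = ((1/36)w + 1/18)(36w² - 396w + 1008) + (0)
Last nonzero remainder: 36w² - 396w + 1008. Dividing through by 36 gives the monic gcd w² - 11w + 28.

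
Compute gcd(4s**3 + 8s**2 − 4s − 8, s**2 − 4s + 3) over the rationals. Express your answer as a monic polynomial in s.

s − 1

By polynomial division,
  4s**3 + 8s**2 − 4s − 8 = (4s + 24)(s**2 − 4s + 3) + (80s − 80)
  s**2 − 4s + 3 = ((1/80)s − 3/80)(80s − 80) + (0)
Last nonzero remainder: 80s − 80. Dividing through by 80 gives the monic gcd s − 1.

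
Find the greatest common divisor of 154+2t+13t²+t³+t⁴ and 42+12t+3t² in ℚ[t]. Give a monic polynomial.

Euclidean algorithm in ℚ[t]:
  t⁴+t³+13t²+2t+154 = ((1/3)t²-t+11/3)(3t²+12t+42) + (0)
Last nonzero remainder: 3t²+12t+42. Dividing through by 3 gives the monic gcd t²+4t+14.

14+4t+t²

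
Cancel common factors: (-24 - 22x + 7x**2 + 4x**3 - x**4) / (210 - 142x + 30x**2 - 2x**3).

(-8 - 10x - x**2 + x**3)/(70 - 24x + 2x**2)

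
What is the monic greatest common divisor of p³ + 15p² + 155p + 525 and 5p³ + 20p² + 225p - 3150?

p² + 10p + 105

Apply the Euclidean algorithm:
  p³ + 15p² + 155p + 525 = (1/5)(5p³ + 20p² + 225p - 3150) + (11p² + 110p + 1155)
  5p³ + 20p² + 225p - 3150 = ((5/11)p - 30/11)(11p² + 110p + 1155) + (0)
Last nonzero remainder: 11p² + 110p + 1155. Dividing through by 11 gives the monic gcd p² + 10p + 105.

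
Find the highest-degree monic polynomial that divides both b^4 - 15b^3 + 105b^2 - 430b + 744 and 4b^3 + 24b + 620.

b^2 - 5b + 31

Euclidean algorithm in ℚ[b]:
  b^4 - 15b^3 + 105b^2 - 430b + 744 = ((1/4)b - 15/4)(4b^3 + 24b + 620) + (99b^2 - 495b + 3069)
  4b^3 + 24b + 620 = ((4/99)b + 20/99)(99b^2 - 495b + 3069) + (0)
Last nonzero remainder: 99b^2 - 495b + 3069. Dividing through by 99 gives the monic gcd b^2 - 5b + 31.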